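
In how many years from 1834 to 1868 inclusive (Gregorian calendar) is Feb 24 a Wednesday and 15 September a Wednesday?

Check each year's weekday for Feb 24 and 15 September:
  1834: Mon/Mon  1835: Tue/Tue  1836: Wed/Thu  1837: Fri/Fri  1838: Sat/Sat  1839: Sun/Sun  1840: Mon/Tue  1841: Wed/Wed ✓  1842: Thu/Thu  1843: Fri/Fri  1844: Sat/Sun  1845: Mon/Mon  1846: Tue/Tue  1847: Wed/Wed ✓  …(7 more)…  1855: Sat/Sat  1856: Sun/Mon  1857: Tue/Tue  1858: Wed/Wed ✓  1859: Thu/Thu  1860: Fri/Sat  1861: Sun/Sun  1862: Mon/Mon  1863: Tue/Tue  1864: Wed/Thu  1865: Fri/Fri  1866: Sat/Sat  1867: Sun/Sun  1868: Mon/Tue
Both conditions hold in: 1841, 1847, 1858 — 3.

3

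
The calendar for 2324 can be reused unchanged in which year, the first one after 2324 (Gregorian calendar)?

Two years share a calendar iff Jan 1 falls on the same weekday and both are leap or both are common. 2324: Jan 1 is Tuesday, leap year.
2325: Jan 1 Thursday, common
2326: Jan 1 Friday, common
2327: Jan 1 Saturday, common
2328: Jan 1 Sunday, leap
2329: Jan 1 Tuesday, common
2330: Jan 1 Wednesday, common
2331: Jan 1 Thursday, common
2332: Jan 1 Friday, leap
2333: Jan 1 Sunday, common
2334: Jan 1 Monday, common
2335: Jan 1 Tuesday, common
2336: Jan 1 Wednesday, leap
2337: Jan 1 Friday, common
2338: Jan 1 Saturday, common
2339: Jan 1 Sunday, common
2340: Jan 1 Monday, leap
2341: Jan 1 Wednesday, common
2342: Jan 1 Thursday, common
2343: Jan 1 Friday, common
2344: Jan 1 Saturday, leap
2345: Jan 1 Monday, common
2346: Jan 1 Tuesday, common
2347: Jan 1 Wednesday, common
2348: Jan 1 Thursday, leap
2349: Jan 1 Saturday, common
2350: Jan 1 Sunday, common
2351: Jan 1 Monday, common
2352: Jan 1 Tuesday, leap
2352 matches on both conditions.

2352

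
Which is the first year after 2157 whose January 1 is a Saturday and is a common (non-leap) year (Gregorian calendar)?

Jan 1 advances by 2 weekdays after a leap year and by 1 after a common year.
2157: Jan 1 is Saturday.
2158: Sunday
2159: Monday
2160: Tuesday (leap)
2161: Thursday
2162: Friday
2163: Saturday
2163 begins on a Saturday and is a common year.

2163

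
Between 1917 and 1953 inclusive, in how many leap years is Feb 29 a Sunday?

Leap years in 1917–1953: 9 of them.
Feb 29 weekday advances by 5 (mod 7) from one leap year to the next four years later (or differs when a century non-leap intervenes).
Leap-day weekdays: 1920:Sun✓ 1924:Fri 1928:Wed 1932:Mon 1936:Sat 1940:Thu 1944:Tue 1948:Sun✓ 1952:Fri
Sunday: 1920, 1948 → 2.

2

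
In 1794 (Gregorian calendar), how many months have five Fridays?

4

A month of length L has five Fridays iff its first Friday is on day ≤ L−28 (so day 1–3 in a 31-day month, 1–2 in a 30-day month, day 1 in a leap February).
Checking each month of 1794: Jan starts Wed (31d) ✓; Feb starts Sat (28d); Mar starts Sat (31d); Apr starts Tue (30d); May starts Thu (31d) ✓; Jun starts Sun (30d); Jul starts Tue (31d); Aug starts Fri (31d) ✓; Sep starts Mon (30d); Oct starts Wed (31d) ✓; Nov starts Sat (30d); Dec starts Mon (31d).
Five-Friday months: January, May, August, October → 4.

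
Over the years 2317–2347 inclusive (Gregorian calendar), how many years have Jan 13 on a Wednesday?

Track Jan 13's weekday year by year (advancing +1, or +2 across a Feb 29):
  2317: Sat  2318: Sun (+1)  2319: Mon (+1)  2320: Tue (+1)  2321: Thu (+2)
  2322: Fri (+1)  2323: Sat (+1)  2324: Sun (+1)  2325: Tue (+2)  2326: Wed (+1) ✓
  2327: Thu (+1)  2328: Fri (+1)  2329: Sun (+2)  2330: Mon (+1)  … (3 more years) …
  2334: Sat (+1)  2335: Sun (+1)  2336: Mon (+1)  2337: Wed (+2) ✓  2338: Thu (+1)
  2339: Fri (+1)  2340: Sat (+1)  2341: Mon (+2)  2342: Tue (+1)  2343: Wed (+1) ✓
  2344: Thu (+1)  2345: Sat (+2)  2346: Sun (+1)  2347: Mon (+1)
Wednesday years: 2326, 2332, 2337, 2343 — 4 in total.

4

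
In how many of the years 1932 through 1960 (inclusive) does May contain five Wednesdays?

May has 31 days; it has five Wednesdays when Wednesday falls among the first (month-length − 28) days — i.e. when May 1 is one of Wednesday/Tuesday/Monday.
May 1 by year: 1932:Sun 1933:Mon✓ 1934:Tue✓ 1935:Wed✓ 1936:Fri 1937:Sat 1938:Sun 1939:Mon✓ 1940:Wed✓ 1941:Thu 1942:Fri 1943:Sat 1944:Mon✓ 1945:Tue✓ 1946:Wed✓ 1947:Thu 1948:Sat 1949:Sun 1950:Mon✓ 1951:Tue✓ 1952:Thu 1953:Fri 1954:Sat 1955:Sun 1956:Tue✓ 1957:Wed✓ 1958:Thu 1959:Fri 1960:Sun
Years with five Wednesdays: 1933, 1934, 1935, 1939, 1940, 1944, 1945, 1946, 1950, 1951, 1956, 1957 → 12.

12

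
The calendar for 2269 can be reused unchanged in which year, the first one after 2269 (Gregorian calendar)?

Two years share a calendar iff Jan 1 falls on the same weekday and both are leap or both are common. 2269: Jan 1 is Friday, common year.
2270: Jan 1 Saturday, common
2271: Jan 1 Sunday, common
2272: Jan 1 Monday, leap
2273: Jan 1 Wednesday, common
2274: Jan 1 Thursday, common
2275: Jan 1 Friday, common
2275 matches on both conditions.

2275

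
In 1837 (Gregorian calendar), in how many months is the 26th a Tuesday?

Check the 26th of each month of 1837: Jan 26: Thu, Feb 26: Sun, Mar 26: Sun, Apr 26: Wed, May 26: Fri, Jun 26: Mon, Jul 26: Wed, Aug 26: Sat, Sep 26: Tue, Oct 26: Thu, Nov 26: Sun, Dec 26: Tue.
Tuesday occurs in September, December — 2 months.

2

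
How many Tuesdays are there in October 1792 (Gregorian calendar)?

5

October 1792 has 31 days and begins on Monday.
The first Tuesday is October 2.
Tuesdays fall on 2, 9, 16, 23, 30 — that's 5.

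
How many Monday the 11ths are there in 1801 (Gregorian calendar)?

1

Check the 11th of each month of 1801: Jan 11: Sun, Feb 11: Wed, Mar 11: Wed, Apr 11: Sat, May 11: Mon, Jun 11: Thu, Jul 11: Sat, Aug 11: Tue, Sep 11: Fri, Oct 11: Sun, Nov 11: Wed, Dec 11: Fri.
Monday occurs in May — 1 month.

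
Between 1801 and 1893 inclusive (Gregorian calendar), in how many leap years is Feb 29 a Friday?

Leap years in 1801–1893: 23 of them.
Feb 29 weekday advances by 5 (mod 7) from one leap year to the next four years later (or differs when a century non-leap intervenes).
Leap-day weekdays: 1804:Wed 1808:Mon 1812:Sat 1816:Thu 1820:Tue 1824:Sun 1828:Fri✓ 1832:Wed 1836:Mon 1840:Sat 1844:Thu 1848:Tue 1852:Sun 1856:Fri✓ 1860:Wed 1864:Mon 1868:Sat 1872:Thu 1876:Tue 1880:Sun 1884:Fri✓ 1888:Wed 1892:Mon
Friday: 1828, 1856, 1884 → 3.

3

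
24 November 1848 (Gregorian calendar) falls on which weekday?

Friday

January 1, 1848 is a Saturday.
November 24 is day 329 of the year, i.e. 328 days after Jan 1.
328 mod 7 = 6, so advance 6 weekdays from Saturday: Friday.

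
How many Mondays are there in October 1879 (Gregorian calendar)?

October 1879 has 31 days and begins on Wednesday.
The first Monday is October 6.
Mondays fall on 6, 13, 20, 27 — that's 4.

4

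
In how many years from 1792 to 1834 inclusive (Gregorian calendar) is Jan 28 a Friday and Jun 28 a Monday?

Check each year's weekday for Jan 28 and Jun 28:
  1792: Sat/Thu  1793: Mon/Fri  1794: Tue/Sat  1795: Wed/Sun  1796: Thu/Tue  1797: Sat/Wed  1798: Sun/Thu  1799: Mon/Fri  1800: Tue/Sat  1801: Wed/Sun  1802: Thu/Mon  1803: Fri/Tue  1804: Sat/Thu  1805: Mon/Fri  …(15 more)…  1821: Sun/Thu  1822: Mon/Fri  1823: Tue/Sat  1824: Wed/Mon  1825: Fri/Tue  1826: Sat/Wed  1827: Sun/Thu  1828: Mon/Sat  1829: Wed/Sun  1830: Thu/Mon  1831: Fri/Tue  1832: Sat/Thu  1833: Mon/Fri  1834: Tue/Sat
Both conditions hold in: no year — 0.

0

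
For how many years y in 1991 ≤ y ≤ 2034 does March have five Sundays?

19

March has 31 days; it has five Sundays when Sunday falls among the first (month-length − 28) days — i.e. when March 1 is one of Sunday/Saturday/Friday.
March 1 by year: 1991:Fri✓ 1992:Sun✓ 1993:Mon 1994:Tue 1995:Wed 1996:Fri✓ 1997:Sat✓ 1998:Sun✓ 1999:Mon 2000:Wed 2001:Thu 2002:Fri✓ 2003:Sat✓ 2004:Mon 2005:Tue …(14 more)… 2020:Sun✓ 2021:Mon 2022:Tue 2023:Wed 2024:Fri✓ 2025:Sat✓ 2026:Sun✓ 2027:Mon 2028:Wed 2029:Thu 2030:Fri✓ 2031:Sat✓ 2032:Mon 2033:Tue 2034:Wed
Years with five Sundays: 1991, 1992, 1996, 1997, 1998, 2002, 2003, 2008, 2009, 2013, 2014, 2015, 2019, 2020, 2024, 2025, 2026, 2030, 2031 → 19.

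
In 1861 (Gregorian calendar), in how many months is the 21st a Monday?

Check the 21st of each month of 1861: Jan 21: Mon, Feb 21: Thu, Mar 21: Thu, Apr 21: Sun, May 21: Tue, Jun 21: Fri, Jul 21: Sun, Aug 21: Wed, Sep 21: Sat, Oct 21: Mon, Nov 21: Thu, Dec 21: Sat.
Monday occurs in January, October — 2 months.

2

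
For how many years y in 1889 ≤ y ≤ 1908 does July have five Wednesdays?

July has 31 days; it has five Wednesdays when Wednesday falls among the first (month-length − 28) days — i.e. when July 1 is one of Wednesday/Tuesday/Monday.
July 1 by year: 1889:Mon✓ 1890:Tue✓ 1891:Wed✓ 1892:Fri 1893:Sat 1894:Sun 1895:Mon✓ 1896:Wed✓ 1897:Thu 1898:Fri 1899:Sat 1900:Sun 1901:Mon✓ 1902:Tue✓ 1903:Wed✓ 1904:Fri 1905:Sat 1906:Sun 1907:Mon✓ 1908:Wed✓
Years with five Wednesdays: 1889, 1890, 1891, 1895, 1896, 1901, 1902, 1903, 1907, 1908 → 10.

10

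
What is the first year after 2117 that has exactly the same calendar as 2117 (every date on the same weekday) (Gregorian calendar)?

Two years share a calendar iff Jan 1 falls on the same weekday and both are leap or both are common. 2117: Jan 1 is Friday, common year.
2118: Jan 1 Saturday, common
2119: Jan 1 Sunday, common
2120: Jan 1 Monday, leap
2121: Jan 1 Wednesday, common
2122: Jan 1 Thursday, common
2123: Jan 1 Friday, common
2123 matches on both conditions.

2123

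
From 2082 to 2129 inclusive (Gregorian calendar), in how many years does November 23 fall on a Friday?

7

Track November 23's weekday year by year (advancing +1, or +2 across a Feb 29):
  2082: Mon  2083: Tue (+1)  2084: Thu (+2)  2085: Fri (+1) ✓  2086: Sat (+1)
  2087: Sun (+1)  2088: Tue (+2)  2089: Wed (+1)  2090: Thu (+1)  2091: Fri (+1) ✓
  2092: Sun (+2)  2093: Mon (+1)  2094: Tue (+1)  2095: Wed (+1)  … (20 more years) …
  2116: Mon (+2)  2117: Tue (+1)  2118: Wed (+1)  2119: Thu (+1)  2120: Sat (+2)
  2121: Sun (+1)  2122: Mon (+1)  2123: Tue (+1)  2124: Thu (+2)  2125: Fri (+1) ✓
  2126: Sat (+1)  2127: Sun (+1)  2128: Tue (+2)  2129: Wed (+1)
Friday years: 2085, 2091, 2096, 2103, 2108, 2114, 2125 — 7 in total.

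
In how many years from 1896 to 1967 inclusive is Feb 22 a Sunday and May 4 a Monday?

7

Check each year's weekday for Feb 22 and May 4:
  1896: Sat/Mon  1897: Mon/Tue  1898: Tue/Wed  1899: Wed/Thu  1900: Thu/Fri  1901: Fri/Sat  1902: Sat/Sun  1903: Sun/Mon ✓  1904: Mon/Wed  1905: Wed/Thu  1906: Thu/Fri  1907: Fri/Sat  1908: Sat/Mon  1909: Mon/Tue  …(44 more)…  1954: Mon/Tue  1955: Tue/Wed  1956: Wed/Fri  1957: Fri/Sat  1958: Sat/Sun  1959: Sun/Mon ✓  1960: Mon/Wed  1961: Wed/Thu  1962: Thu/Fri  1963: Fri/Sat  1964: Sat/Mon  1965: Mon/Tue  1966: Tue/Wed  1967: Wed/Thu
Both conditions hold in: 1903, 1914, 1925, 1931, 1942, 1953, 1959 — 7.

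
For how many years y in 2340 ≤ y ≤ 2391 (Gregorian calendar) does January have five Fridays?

January has 31 days; it has five Fridays when Friday falls among the first (month-length − 28) days — i.e. when January 1 is one of Friday/Thursday/Wednesday.
January 1 by year: 2340:Mon 2341:Wed✓ 2342:Thu✓ 2343:Fri✓ 2344:Sat 2345:Mon 2346:Tue 2347:Wed✓ 2348:Thu✓ 2349:Sat 2350:Sun 2351:Mon 2352:Tue 2353:Thu✓ 2354:Fri✓ …(22 more)… 2377:Sat 2378:Sun 2379:Mon 2380:Tue 2381:Thu✓ 2382:Fri✓ 2383:Sat 2384:Sun 2385:Tue 2386:Wed✓ 2387:Thu✓ 2388:Fri✓ 2389:Sun 2390:Mon 2391:Tue
Years with five Fridays: 2341, 2342, 2343, 2347, 2348, 2353, 2354, 2358, 2359, 2360, 2364, 2365, 2369, 2370, 2371, 2375, 2376, 2381, 2382, 2386, 2387, 2388 → 22.

22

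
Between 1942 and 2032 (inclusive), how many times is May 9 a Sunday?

Track May 9's weekday year by year (advancing +1, or +2 across a Feb 29):
  1942: Sat  1943: Sun (+1) ✓  1944: Tue (+2)  1945: Wed (+1)  1946: Thu (+1)
  1947: Fri (+1)  1948: Sun (+2) ✓  1949: Mon (+1)  1950: Tue (+1)  1951: Wed (+1)
  1952: Fri (+2)  1953: Sat (+1)  1954: Sun (+1) ✓  1955: Mon (+1)  … (63 more years) …
  2019: Thu (+1)  2020: Sat (+2)  2021: Sun (+1) ✓  2022: Mon (+1)  2023: Tue (+1)
  2024: Thu (+2)  2025: Fri (+1)  2026: Sat (+1)  2027: Sun (+1) ✓  2028: Tue (+2)
  2029: Wed (+1)  2030: Thu (+1)  2031: Fri (+1)  2032: Sun (+2) ✓
Sunday years: 1943, 1948, 1954, 1965, 1971, 1976, 1982, 1993, 1999, 2004, 2010, 2021, 2027, 2032 — 14 in total.

14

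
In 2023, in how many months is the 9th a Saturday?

2

Check the 9th of each month of 2023: Jan 9: Mon, Feb 9: Thu, Mar 9: Thu, Apr 9: Sun, May 9: Tue, Jun 9: Fri, Jul 9: Sun, Aug 9: Wed, Sep 9: Sat, Oct 9: Mon, Nov 9: Thu, Dec 9: Sat.
Saturday occurs in September, December — 2 months.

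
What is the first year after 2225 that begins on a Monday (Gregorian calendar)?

Jan 1 advances by 2 weekdays after a leap year and by 1 after a common year.
2225: Jan 1 is Saturday.
2226: Sunday
2227: Monday
2227 begins on a Monday

2227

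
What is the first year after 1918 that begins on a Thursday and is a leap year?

1920

Jan 1 advances by 2 weekdays after a leap year and by 1 after a common year.
1918: Jan 1 is Tuesday.
1919: Wednesday
1920: Thursday (leap)
1920 begins on a Thursday and is a leap year.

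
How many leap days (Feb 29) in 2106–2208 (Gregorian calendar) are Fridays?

Leap years in 2106–2208: 25 of them.
Feb 29 weekday advances by 5 (mod 7) from one leap year to the next four years later (or differs when a century non-leap intervenes).
Leap-day weekdays: 2108:Wed 2112:Mon 2116:Sat 2120:Thu 2124:Tue 2128:Sun 2132:Fri✓ 2136:Wed 2140:Mon 2144:Sat 2148:Thu 2152:Tue 2156:Sun 2160:Fri✓ 2164:Wed 2168:Mon 2172:Sat 2176:Thu 2180:Tue 2184:Sun 2188:Fri✓ 2192:Wed 2196:Mon 2204:Wed 2208:Mon
Friday: 2132, 2160, 2188 → 3.

3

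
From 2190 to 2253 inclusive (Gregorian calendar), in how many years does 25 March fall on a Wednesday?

9

Track 25 March's weekday year by year (advancing +1, or +2 across a Feb 29):
  2190: Thu  2191: Fri (+1)  2192: Sun (+2)  2193: Mon (+1)  2194: Tue (+1)
  2195: Wed (+1) ✓  2196: Fri (+2)  2197: Sat (+1)  2198: Sun (+1)  2199: Mon (+1)
  2200: Tue (+1)  2201: Wed (+1) ✓  2202: Thu (+1)  2203: Fri (+1)  … (36 more years) …
  2240: Wed (+2) ✓  2241: Thu (+1)  2242: Fri (+1)  2243: Sat (+1)  2244: Mon (+2)
  2245: Tue (+1)  2246: Wed (+1) ✓  2247: Thu (+1)  2248: Sat (+2)  2249: Sun (+1)
  2250: Mon (+1)  2251: Tue (+1)  2252: Thu (+2)  2253: Fri (+1)
Wednesday years: 2195, 2201, 2207, 2212, 2218, 2229, 2235, 2240, 2246 — 9 in total.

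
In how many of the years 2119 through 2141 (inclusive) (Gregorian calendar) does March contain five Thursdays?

March has 31 days; it has five Thursdays when Thursday falls among the first (month-length − 28) days — i.e. when March 1 is one of Thursday/Wednesday/Tuesday.
March 1 by year: 2119:Wed✓ 2120:Fri 2121:Sat 2122:Sun 2123:Mon 2124:Wed✓ 2125:Thu✓ 2126:Fri 2127:Sat 2128:Mon 2129:Tue✓ 2130:Wed✓ 2131:Thu✓ 2132:Sat 2133:Sun 2134:Mon 2135:Tue✓ 2136:Thu✓ 2137:Fri 2138:Sat 2139:Sun 2140:Tue✓ 2141:Wed✓
Years with five Thursdays: 2119, 2124, 2125, 2129, 2130, 2131, 2135, 2136, 2140, 2141 → 10.

10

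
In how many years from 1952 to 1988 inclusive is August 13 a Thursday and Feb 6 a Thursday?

Check each year's weekday for August 13 and Feb 6:
  1952: Wed/Wed  1953: Thu/Fri  1954: Fri/Sat  1955: Sat/Sun  1956: Mon/Mon  1957: Tue/Wed  1958: Wed/Thu  1959: Thu/Fri  1960: Sat/Sat  1961: Sun/Mon  1962: Mon/Tue  1963: Tue/Wed  1964: Thu/Thu ✓  1965: Fri/Sat  …(9 more)…  1975: Wed/Thu  1976: Fri/Fri  1977: Sat/Sun  1978: Sun/Mon  1979: Mon/Tue  1980: Wed/Wed  1981: Thu/Fri  1982: Fri/Sat  1983: Sat/Sun  1984: Mon/Mon  1985: Tue/Wed  1986: Wed/Thu  1987: Thu/Fri  1988: Sat/Sat
Both conditions hold in: 1964 — 1.

1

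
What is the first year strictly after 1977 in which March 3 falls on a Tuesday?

1981

From one year to the next, a fixed date's weekday advances by 1, or by 2 when a Feb 29 lies between the two dates.
1977: March 3 is Thursday.
1978: Friday (+1)
1979: Saturday (+1)
1980: Monday (+2)
1981: Tuesday (+1)
March 3 falls on a Tuesday in 1981.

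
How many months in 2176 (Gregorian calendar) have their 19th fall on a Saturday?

Check the 19th of each month of 2176: Jan 19: Fri, Feb 19: Mon, Mar 19: Tue, Apr 19: Fri, May 19: Sun, Jun 19: Wed, Jul 19: Fri, Aug 19: Mon, Sep 19: Thu, Oct 19: Sat, Nov 19: Tue, Dec 19: Thu.
Saturday occurs in October — 1 month.

1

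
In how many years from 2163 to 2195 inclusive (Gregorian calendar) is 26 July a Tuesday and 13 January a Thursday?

Check each year's weekday for 26 July and 13 January:
  2163: Tue/Thu ✓  2164: Thu/Fri  2165: Fri/Sun  2166: Sat/Mon  2167: Sun/Tue  2168: Tue/Wed  2169: Wed/Fri  2170: Thu/Sat  2171: Fri/Sun  2172: Sun/Mon  2173: Mon/Wed  2174: Tue/Thu ✓  2175: Wed/Fri  2176: Fri/Sat  …(5 more)…  2182: Fri/Sun  2183: Sat/Mon  2184: Mon/Tue  2185: Tue/Thu ✓  2186: Wed/Fri  2187: Thu/Sat  2188: Sat/Sun  2189: Sun/Tue  2190: Mon/Wed  2191: Tue/Thu ✓  2192: Thu/Fri  2193: Fri/Sun  2194: Sat/Mon  2195: Sun/Tue
Both conditions hold in: 2163, 2174, 2185, 2191 — 4.

4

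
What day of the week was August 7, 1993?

Saturday

January 1, 1993 is a Friday.
August 7 is day 219 of the year, i.e. 218 days after Jan 1.
218 mod 7 = 1, so advance 1 weekday from Friday: Saturday.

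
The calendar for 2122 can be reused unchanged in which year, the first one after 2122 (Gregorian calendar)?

Two years share a calendar iff Jan 1 falls on the same weekday and both are leap or both are common. 2122: Jan 1 is Thursday, common year.
2123: Jan 1 Friday, common
2124: Jan 1 Saturday, leap
2125: Jan 1 Monday, common
2126: Jan 1 Tuesday, common
2127: Jan 1 Wednesday, common
2128: Jan 1 Thursday, leap
2129: Jan 1 Saturday, common
2130: Jan 1 Sunday, common
2131: Jan 1 Monday, common
2132: Jan 1 Tuesday, leap
2133: Jan 1 Thursday, common
2133 matches on both conditions.

2133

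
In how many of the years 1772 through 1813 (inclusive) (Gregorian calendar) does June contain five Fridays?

11

June has 30 days; it has five Fridays when Friday falls among the first (month-length − 28) days — i.e. when June 1 is one of Friday/Thursday.
June 1 by year: 1772:Mon 1773:Tue 1774:Wed 1775:Thu✓ 1776:Sat 1777:Sun 1778:Mon 1779:Tue 1780:Thu✓ 1781:Fri✓ 1782:Sat 1783:Sun 1784:Tue 1785:Wed 1786:Thu✓ …(12 more)… 1799:Sat 1800:Sun 1801:Mon 1802:Tue 1803:Wed 1804:Fri✓ 1805:Sat 1806:Sun 1807:Mon 1808:Wed 1809:Thu✓ 1810:Fri✓ 1811:Sat 1812:Mon 1813:Tue
Years with five Fridays: 1775, 1780, 1781, 1786, 1787, 1792, 1797, 1798, 1804, 1809, 1810 → 11.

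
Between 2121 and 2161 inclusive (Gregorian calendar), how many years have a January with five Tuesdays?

17

January has 31 days; it has five Tuesdays when Tuesday falls among the first (month-length − 28) days — i.e. when January 1 is one of Tuesday/Monday/Sunday.
January 1 by year: 2121:Wed 2122:Thu 2123:Fri 2124:Sat 2125:Mon✓ 2126:Tue✓ 2127:Wed 2128:Thu 2129:Sat 2130:Sun✓ 2131:Mon✓ 2132:Tue✓ 2133:Thu 2134:Fri 2135:Sat …(11 more)… 2147:Sun✓ 2148:Mon✓ 2149:Wed 2150:Thu 2151:Fri 2152:Sat 2153:Mon✓ 2154:Tue✓ 2155:Wed 2156:Thu 2157:Sat 2158:Sun✓ 2159:Mon✓ 2160:Tue✓ 2161:Thu
Years with five Tuesdays: 2125, 2126, 2130, 2131, 2132, 2136, 2137, 2141, 2142, 2143, 2147, 2148, 2153, 2154, 2158, 2159, 2160 → 17.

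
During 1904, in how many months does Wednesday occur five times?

A month of length L has five Wednesdays iff its first Wednesday is on day ≤ L−28 (so day 1–3 in a 31-day month, 1–2 in a 30-day month, day 1 in a leap February).
Checking each month of 1904: Jan starts Fri (31d); Feb starts Mon (29d); Mar starts Tue (31d) ✓; Apr starts Fri (30d); May starts Sun (31d); Jun starts Wed (30d) ✓; Jul starts Fri (31d); Aug starts Mon (31d) ✓; Sep starts Thu (30d); Oct starts Sat (31d); Nov starts Tue (30d) ✓; Dec starts Thu (31d).
Five-Wednesday months: March, June, August, November → 4.

4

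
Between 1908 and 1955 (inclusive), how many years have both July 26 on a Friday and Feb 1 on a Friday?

Check each year's weekday for July 26 and Feb 1:
  1908: Sun/Sat  1909: Mon/Mon  1910: Tue/Tue  1911: Wed/Wed  1912: Fri/Thu  1913: Sat/Sat  1914: Sun/Sun  1915: Mon/Mon  1916: Wed/Tue  1917: Thu/Thu  1918: Fri/Fri ✓  1919: Sat/Sat  1920: Mon/Sun  1921: Tue/Tue  …(20 more)…  1942: Sun/Sun  1943: Mon/Mon  1944: Wed/Tue  1945: Thu/Thu  1946: Fri/Fri ✓  1947: Sat/Sat  1948: Mon/Sun  1949: Tue/Tue  1950: Wed/Wed  1951: Thu/Thu  1952: Sat/Fri  1953: Sun/Sun  1954: Mon/Mon  1955: Tue/Tue
Both conditions hold in: 1918, 1929, 1935, 1946 — 4.

4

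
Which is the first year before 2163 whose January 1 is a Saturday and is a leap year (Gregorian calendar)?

Jan 1 advances by 2 weekdays after a leap year and by 1 after a common year.
2163: Jan 1 is Saturday.
2162: Friday
2161: Thursday
2160: Tuesday (leap)
2159: Monday
2158: Sunday
2157: Saturday
2156: Thursday (leap)
2155: Wednesday
2154: Tuesday
2153: Monday
2152: Saturday (leap)
2152 begins on a Saturday and is a leap year.

2152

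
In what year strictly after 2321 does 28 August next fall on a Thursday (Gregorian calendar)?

From one year to the next, a fixed date's weekday advances by 1, or by 2 when a Feb 29 lies between the two dates.
2321: August 28 is Sunday.
2322: Monday (+1)
2323: Tuesday (+1)
2324: Thursday (+2)
28 August falls on a Thursday in 2324.

2324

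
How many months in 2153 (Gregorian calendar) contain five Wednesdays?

4

A month of length L has five Wednesdays iff its first Wednesday is on day ≤ L−28 (so day 1–3 in a 31-day month, 1–2 in a 30-day month, day 1 in a leap February).
Checking each month of 2153: Jan starts Mon (31d) ✓; Feb starts Thu (28d); Mar starts Thu (31d); Apr starts Sun (30d); May starts Tue (31d) ✓; Jun starts Fri (30d); Jul starts Sun (31d); Aug starts Wed (31d) ✓; Sep starts Sat (30d); Oct starts Mon (31d) ✓; Nov starts Thu (30d); Dec starts Sat (31d).
Five-Wednesday months: January, May, August, October → 4.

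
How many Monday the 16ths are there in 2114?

Check the 16th of each month of 2114: Jan 16: Tue, Feb 16: Fri, Mar 16: Fri, Apr 16: Mon, May 16: Wed, Jun 16: Sat, Jul 16: Mon, Aug 16: Thu, Sep 16: Sun, Oct 16: Tue, Nov 16: Fri, Dec 16: Sun.
Monday occurs in April, July — 2 months.

2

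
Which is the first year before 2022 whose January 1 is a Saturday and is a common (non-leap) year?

Jan 1 advances by 2 weekdays after a leap year and by 1 after a common year.
2022: Jan 1 is Saturday.
2021: Friday
2020: Wednesday (leap)
2019: Tuesday
2018: Monday
2017: Sunday
2016: Friday (leap)
2015: Thursday
2014: Wednesday
2013: Tuesday
2012: Sunday (leap)
2011: Saturday
2011 begins on a Saturday and is a common year.

2011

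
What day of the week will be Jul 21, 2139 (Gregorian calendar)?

Tuesday

January 1, 2139 is a Thursday.
July 21 is day 202 of the year, i.e. 201 days after Jan 1.
201 mod 7 = 5, so advance 5 weekdays from Thursday: Tuesday.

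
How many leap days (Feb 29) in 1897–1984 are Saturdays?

Leap years in 1897–1984: 21 of them.
Feb 29 weekday advances by 5 (mod 7) from one leap year to the next four years later (or differs when a century non-leap intervenes).
Leap-day weekdays: 1904:Mon 1908:Sat✓ 1912:Thu 1916:Tue 1920:Sun 1924:Fri 1928:Wed 1932:Mon 1936:Sat✓ 1940:Thu 1944:Tue 1948:Sun 1952:Fri 1956:Wed 1960:Mon 1964:Sat✓ 1968:Thu 1972:Tue 1976:Sun 1980:Fri 1984:Wed
Saturday: 1908, 1936, 1964 → 3.

3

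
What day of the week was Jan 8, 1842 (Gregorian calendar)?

Saturday

January 1, 1842 is a Saturday.
January 8 is day 8 of the year, i.e. 7 days after Jan 1.
7 mod 7 = 0, so advance 0 weekdays from Saturday: Saturday.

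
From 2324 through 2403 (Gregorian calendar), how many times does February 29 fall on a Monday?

3

Leap years in 2324–2403: 20 of them.
Feb 29 weekday advances by 5 (mod 7) from one leap year to the next four years later (or differs when a century non-leap intervenes).
Leap-day weekdays: 2324:Fri 2328:Wed 2332:Mon✓ 2336:Sat 2340:Thu 2344:Tue 2348:Sun 2352:Fri 2356:Wed 2360:Mon✓ 2364:Sat 2368:Thu 2372:Tue 2376:Sun 2380:Fri 2384:Wed 2388:Mon✓ 2392:Sat 2396:Thu 2400:Tue
Monday: 2332, 2360, 2388 → 3.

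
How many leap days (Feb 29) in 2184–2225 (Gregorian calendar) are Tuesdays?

Leap years in 2184–2225: 10 of them.
Feb 29 weekday advances by 5 (mod 7) from one leap year to the next four years later (or differs when a century non-leap intervenes).
Leap-day weekdays: 2184:Sun 2188:Fri 2192:Wed 2196:Mon 2204:Wed 2208:Mon 2212:Sat 2216:Thu 2220:Tue✓ 2224:Sun
Tuesday: 2220 → 1.

1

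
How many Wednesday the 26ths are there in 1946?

1

Check the 26th of each month of 1946: Jan 26: Sat, Feb 26: Tue, Mar 26: Tue, Apr 26: Fri, May 26: Sun, Jun 26: Wed, Jul 26: Fri, Aug 26: Mon, Sep 26: Thu, Oct 26: Sat, Nov 26: Tue, Dec 26: Thu.
Wednesday occurs in June — 1 month.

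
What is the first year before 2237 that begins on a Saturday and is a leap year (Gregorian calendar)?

2220

Jan 1 advances by 2 weekdays after a leap year and by 1 after a common year.
2237: Jan 1 is Sunday.
2236: Friday (leap)
2235: Thursday
2234: Wednesday
2233: Tuesday
2232: Sunday (leap)
2231: Saturday
2230: Friday
2229: Thursday
2228: Tuesday (leap)
2227: Monday
2226: Sunday
2225: Saturday
2224: Thursday (leap)
2223: Wednesday
2222: Tuesday
2221: Monday
2220: Saturday (leap)
2220 begins on a Saturday and is a leap year.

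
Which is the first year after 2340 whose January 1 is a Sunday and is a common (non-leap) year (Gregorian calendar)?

2350

Jan 1 advances by 2 weekdays after a leap year and by 1 after a common year.
2340: Jan 1 is Monday (leap).
2341: Wednesday
2342: Thursday
2343: Friday
2344: Saturday (leap)
2345: Monday
2346: Tuesday
2347: Wednesday
2348: Thursday (leap)
2349: Saturday
2350: Sunday
2350 begins on a Sunday and is a common year.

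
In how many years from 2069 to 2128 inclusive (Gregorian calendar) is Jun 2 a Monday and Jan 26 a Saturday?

Check each year's weekday for Jun 2 and Jan 26:
  2069: Sun/Sat  2070: Mon/Sun  2071: Tue/Mon  2072: Thu/Tue  2073: Fri/Thu  2074: Sat/Fri  2075: Sun/Sat  2076: Tue/Sun  2077: Wed/Tue  2078: Thu/Wed  2079: Fri/Thu  2080: Sun/Fri  2081: Mon/Sun  2082: Tue/Mon  …(32 more)…  2115: Sun/Sat  2116: Tue/Sun  2117: Wed/Tue  2118: Thu/Wed  2119: Fri/Thu  2120: Sun/Fri  2121: Mon/Sun  2122: Tue/Mon  2123: Wed/Tue  2124: Fri/Wed  2125: Sat/Fri  2126: Sun/Sat  2127: Mon/Sun  2128: Wed/Mon
Both conditions hold in: 2092, 2104 — 2.

2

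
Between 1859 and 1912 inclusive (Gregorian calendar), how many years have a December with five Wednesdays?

20

December has 31 days; it has five Wednesdays when Wednesday falls among the first (month-length − 28) days — i.e. when December 1 is one of Wednesday/Tuesday/Monday.
December 1 by year: 1859:Thu 1860:Sat 1861:Sun 1862:Mon✓ 1863:Tue✓ 1864:Thu 1865:Fri 1866:Sat 1867:Sun 1868:Tue✓ 1869:Wed✓ 1870:Thu 1871:Fri 1872:Sun 1873:Mon✓ …(24 more)… 1898:Thu 1899:Fri 1900:Sat 1901:Sun 1902:Mon✓ 1903:Tue✓ 1904:Thu 1905:Fri 1906:Sat 1907:Sun 1908:Tue✓ 1909:Wed✓ 1910:Thu 1911:Fri 1912:Sun
Years with five Wednesdays: 1862, 1863, 1868, 1869, 1873, 1874, 1875, 1879, 1880, 1884, 1885, 1886, 1890, 1891, 1896, 1897, 1902, 1903, 1908, 1909 → 20.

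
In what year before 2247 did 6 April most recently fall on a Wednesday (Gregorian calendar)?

From one year to the next, a fixed date's weekday advances by 1, or by 2 when a Feb 29 lies between the two dates.
2247: April 6 is Tuesday.
2246: Monday (−1)
2245: Sunday (−1)
2244: Saturday (−1)
2243: Thursday (−2)
2242: Wednesday (−1)
6 April falls on a Wednesday in 2242.

2242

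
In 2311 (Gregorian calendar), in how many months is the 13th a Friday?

2

Check the 13th of each month of 2311: Jan 13: Fri, Feb 13: Mon, Mar 13: Mon, Apr 13: Thu, May 13: Sat, Jun 13: Tue, Jul 13: Thu, Aug 13: Sun, Sep 13: Wed, Oct 13: Fri, Nov 13: Mon, Dec 13: Wed.
Friday occurs in January, October — 2 months.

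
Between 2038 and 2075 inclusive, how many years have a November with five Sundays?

November has 30 days; it has five Sundays when Sunday falls among the first (month-length − 28) days — i.e. when November 1 is one of Sunday/Saturday.
November 1 by year: 2038:Mon 2039:Tue 2040:Thu 2041:Fri 2042:Sat✓ 2043:Sun✓ 2044:Tue 2045:Wed 2046:Thu 2047:Fri 2048:Sun✓ 2049:Mon 2050:Tue 2051:Wed 2052:Fri …(8 more)… 2061:Tue 2062:Wed 2063:Thu 2064:Sat✓ 2065:Sun✓ 2066:Mon 2067:Tue 2068:Thu 2069:Fri 2070:Sat✓ 2071:Sun✓ 2072:Tue 2073:Wed 2074:Thu 2075:Fri
Years with five Sundays: 2042, 2043, 2048, 2053, 2054, 2059, 2064, 2065, 2070, 2071 → 10.

10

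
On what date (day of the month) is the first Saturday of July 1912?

6

July 1, 1912 is a Monday, so the first Saturday is the 6th.
The first Saturday is 6 + 0 = 6.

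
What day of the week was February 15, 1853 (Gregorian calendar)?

January 1, 1853 is a Saturday.
February 15 is day 46 of the year, i.e. 45 days after Jan 1.
45 mod 7 = 3, so advance 3 weekdays from Saturday: Tuesday.

Tuesday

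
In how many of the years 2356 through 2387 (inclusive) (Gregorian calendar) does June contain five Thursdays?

8

June has 30 days; it has five Thursdays when Thursday falls among the first (month-length − 28) days — i.e. when June 1 is one of Thursday/Wednesday.
June 1 by year: 2356:Fri 2357:Sat 2358:Sun 2359:Mon 2360:Wed✓ 2361:Thu✓ 2362:Fri 2363:Sat 2364:Mon 2365:Tue 2366:Wed✓ 2367:Thu✓ 2368:Sat 2369:Sun 2370:Mon 2371:Tue 2372:Thu✓ 2373:Fri 2374:Sat 2375:Sun 2376:Tue 2377:Wed✓ 2378:Thu✓ 2379:Fri 2380:Sun 2381:Mon 2382:Tue 2383:Wed✓ 2384:Fri 2385:Sat 2386:Sun 2387:Mon
Years with five Thursdays: 2360, 2361, 2366, 2367, 2372, 2377, 2378, 2383 → 8.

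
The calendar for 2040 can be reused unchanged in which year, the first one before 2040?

Two years share a calendar iff Jan 1 falls on the same weekday and both are leap or both are common. 2040: Jan 1 is Sunday, leap year.
2039: Jan 1 Saturday, common
2038: Jan 1 Friday, common
2037: Jan 1 Thursday, common
2036: Jan 1 Tuesday, leap
2035: Jan 1 Monday, common
2034: Jan 1 Sunday, common
2033: Jan 1 Saturday, common
2032: Jan 1 Thursday, leap
2031: Jan 1 Wednesday, common
2030: Jan 1 Tuesday, common
2029: Jan 1 Monday, common
2028: Jan 1 Saturday, leap
2027: Jan 1 Friday, common
2026: Jan 1 Thursday, common
2025: Jan 1 Wednesday, common
2024: Jan 1 Monday, leap
2023: Jan 1 Sunday, common
2022: Jan 1 Saturday, common
2021: Jan 1 Friday, common
2020: Jan 1 Wednesday, leap
2019: Jan 1 Tuesday, common
2018: Jan 1 Monday, common
2017: Jan 1 Sunday, common
2016: Jan 1 Friday, leap
2015: Jan 1 Thursday, common
2014: Jan 1 Wednesday, common
2013: Jan 1 Tuesday, common
2012: Jan 1 Sunday, leap
2012 matches on both conditions.

2012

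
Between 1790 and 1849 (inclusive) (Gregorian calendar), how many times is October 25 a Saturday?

8

Track October 25's weekday year by year (advancing +1, or +2 across a Feb 29):
  1790: Mon  1791: Tue (+1)  1792: Thu (+2)  1793: Fri (+1)  1794: Sat (+1) ✓
  1795: Sun (+1)  1796: Tue (+2)  1797: Wed (+1)  1798: Thu (+1)  1799: Fri (+1)
  1800: Sat (+1) ✓  1801: Sun (+1)  1802: Mon (+1)  1803: Tue (+1)  … (32 more years) …
  1836: Tue (+2)  1837: Wed (+1)  1838: Thu (+1)  1839: Fri (+1)  1840: Sun (+2)
  1841: Mon (+1)  1842: Tue (+1)  1843: Wed (+1)  1844: Fri (+2)  1845: Sat (+1) ✓
  1846: Sun (+1)  1847: Mon (+1)  1848: Wed (+2)  1849: Thu (+1)
Saturday years: 1794, 1800, 1806, 1817, 1823, 1828, 1834, 1845 — 8 in total.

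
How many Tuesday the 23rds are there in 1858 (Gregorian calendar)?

3

Check the 23rd of each month of 1858: Jan 23: Sat, Feb 23: Tue, Mar 23: Tue, Apr 23: Fri, May 23: Sun, Jun 23: Wed, Jul 23: Fri, Aug 23: Mon, Sep 23: Thu, Oct 23: Sat, Nov 23: Tue, Dec 23: Thu.
Tuesday occurs in February, March, November — 3 months.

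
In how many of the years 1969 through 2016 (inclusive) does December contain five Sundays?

December has 31 days; it has five Sundays when Sunday falls among the first (month-length − 28) days — i.e. when December 1 is one of Sunday/Saturday/Friday.
December 1 by year: 1969:Mon 1970:Tue 1971:Wed 1972:Fri✓ 1973:Sat✓ 1974:Sun✓ 1975:Mon 1976:Wed 1977:Thu 1978:Fri✓ 1979:Sat✓ 1980:Mon 1981:Tue 1982:Wed 1983:Thu …(18 more)… 2002:Sun✓ 2003:Mon 2004:Wed 2005:Thu 2006:Fri✓ 2007:Sat✓ 2008:Mon 2009:Tue 2010:Wed 2011:Thu 2012:Sat✓ 2013:Sun✓ 2014:Mon 2015:Tue 2016:Thu
Years with five Sundays: 1972, 1973, 1974, 1978, 1979, 1984, 1985, 1989, 1990, 1991, 1995, 1996, 2000, 2001, 2002, 2006, 2007, 2012, 2013 → 19.

19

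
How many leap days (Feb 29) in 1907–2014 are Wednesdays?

4

Leap years in 1907–2014: 27 of them.
Feb 29 weekday advances by 5 (mod 7) from one leap year to the next four years later (or differs when a century non-leap intervenes).
Leap-day weekdays: 1908:Sat 1912:Thu 1916:Tue 1920:Sun 1924:Fri 1928:Wed✓ 1932:Mon 1936:Sat 1940:Thu 1944:Tue 1948:Sun 1952:Fri 1956:Wed✓ 1960:Mon 1964:Sat 1968:Thu 1972:Tue 1976:Sun 1980:Fri 1984:Wed✓ 1988:Mon 1992:Sat 1996:Thu 2000:Tue 2004:Sun 2008:Fri 2012:Wed✓
Wednesday: 1928, 1956, 1984, 2012 → 4.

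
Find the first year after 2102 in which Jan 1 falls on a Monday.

2103

Jan 1 advances by 2 weekdays after a leap year and by 1 after a common year.
2102: Jan 1 is Sunday.
2103: Monday
2103 begins on a Monday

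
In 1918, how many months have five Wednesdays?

4

A month of length L has five Wednesdays iff its first Wednesday is on day ≤ L−28 (so day 1–3 in a 31-day month, 1–2 in a 30-day month, day 1 in a leap February).
Checking each month of 1918: Jan starts Tue (31d) ✓; Feb starts Fri (28d); Mar starts Fri (31d); Apr starts Mon (30d); May starts Wed (31d) ✓; Jun starts Sat (30d); Jul starts Mon (31d) ✓; Aug starts Thu (31d); Sep starts Sun (30d); Oct starts Tue (31d) ✓; Nov starts Fri (30d); Dec starts Sun (31d).
Five-Wednesday months: January, May, July, October → 4.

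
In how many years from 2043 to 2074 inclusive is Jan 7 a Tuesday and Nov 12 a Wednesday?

Check each year's weekday for Jan 7 and Nov 12:
  2043: Wed/Thu  2044: Thu/Sat  2045: Sat/Sun  2046: Sun/Mon  2047: Mon/Tue  2048: Tue/Thu  2049: Thu/Fri  2050: Fri/Sat  2051: Sat/Sun  2052: Sun/Tue  2053: Tue/Wed ✓  2054: Wed/Thu  2055: Thu/Fri  2056: Fri/Sun  …(4 more)…  2061: Fri/Sat  2062: Sat/Sun  2063: Sun/Mon  2064: Mon/Wed  2065: Wed/Thu  2066: Thu/Fri  2067: Fri/Sat  2068: Sat/Mon  2069: Mon/Tue  2070: Tue/Wed ✓  2071: Wed/Thu  2072: Thu/Sat  2073: Sat/Sun  2074: Sun/Mon
Both conditions hold in: 2053, 2059, 2070 — 3.

3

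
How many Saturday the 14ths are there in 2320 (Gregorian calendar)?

Check the 14th of each month of 2320: Jan 14: Wed, Feb 14: Sat, Mar 14: Sun, Apr 14: Wed, May 14: Fri, Jun 14: Mon, Jul 14: Wed, Aug 14: Sat, Sep 14: Tue, Oct 14: Thu, Nov 14: Sun, Dec 14: Tue.
Saturday occurs in February, August — 2 months.

2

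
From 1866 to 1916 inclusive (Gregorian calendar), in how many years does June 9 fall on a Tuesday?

8

Track June 9's weekday year by year (advancing +1, or +2 across a Feb 29):
  1866: Sat  1867: Sun (+1)  1868: Tue (+2) ✓  1869: Wed (+1)  1870: Thu (+1)
  1871: Fri (+1)  1872: Sun (+2)  1873: Mon (+1)  1874: Tue (+1) ✓  1875: Wed (+1)
  1876: Fri (+2)  1877: Sat (+1)  1878: Sun (+1)  1879: Mon (+1)  … (23 more years) …
  1903: Tue (+1) ✓  1904: Thu (+2)  1905: Fri (+1)  1906: Sat (+1)  1907: Sun (+1)
  1908: Tue (+2) ✓  1909: Wed (+1)  1910: Thu (+1)  1911: Fri (+1)  1912: Sun (+2)
  1913: Mon (+1)  1914: Tue (+1) ✓  1915: Wed (+1)  1916: Fri (+2)
Tuesday years: 1868, 1874, 1885, 1891, 1896, 1903, 1908, 1914 — 8 in total.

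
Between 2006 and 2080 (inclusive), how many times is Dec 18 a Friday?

11

Track Dec 18's weekday year by year (advancing +1, or +2 across a Feb 29):
  2006: Mon  2007: Tue (+1)  2008: Thu (+2)  2009: Fri (+1) ✓  2010: Sat (+1)
  2011: Sun (+1)  2012: Tue (+2)  2013: Wed (+1)  2014: Thu (+1)  2015: Fri (+1) ✓
  2016: Sun (+2)  2017: Mon (+1)  2018: Tue (+1)  2019: Wed (+1)  … (47 more years) …
  2067: Sun (+1)  2068: Tue (+2)  2069: Wed (+1)  2070: Thu (+1)  2071: Fri (+1) ✓
  2072: Sun (+2)  2073: Mon (+1)  2074: Tue (+1)  2075: Wed (+1)  2076: Fri (+2) ✓
  2077: Sat (+1)  2078: Sun (+1)  2079: Mon (+1)  2080: Wed (+2)
Friday years: 2009, 2015, 2020, 2026, 2037, 2043, 2048, 2054, 2065, 2071, 2076 — 11 in total.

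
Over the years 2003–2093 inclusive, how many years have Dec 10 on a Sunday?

13

Track Dec 10's weekday year by year (advancing +1, or +2 across a Feb 29):
  2003: Wed  2004: Fri (+2)  2005: Sat (+1)  2006: Sun (+1) ✓  2007: Mon (+1)
  2008: Wed (+2)  2009: Thu (+1)  2010: Fri (+1)  2011: Sat (+1)  2012: Mon (+2)
  2013: Tue (+1)  2014: Wed (+1)  2015: Thu (+1)  2016: Sat (+2)  … (63 more years) …
  2080: Tue (+2)  2081: Wed (+1)  2082: Thu (+1)  2083: Fri (+1)  2084: Sun (+2) ✓
  2085: Mon (+1)  2086: Tue (+1)  2087: Wed (+1)  2088: Fri (+2)  2089: Sat (+1)
  2090: Sun (+1) ✓  2091: Mon (+1)  2092: Wed (+2)  2093: Thu (+1)
Sunday years: 2006, 2017, 2023, 2028, 2034, 2045, 2051, 2056, 2062, 2073, 2079, 2084, 2090 — 13 in total.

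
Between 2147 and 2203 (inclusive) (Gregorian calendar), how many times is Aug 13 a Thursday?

Track Aug 13's weekday year by year (advancing +1, or +2 across a Feb 29):
  2147: Sun  2148: Tue (+2)  2149: Wed (+1)  2150: Thu (+1) ✓  2151: Fri (+1)
  2152: Sun (+2)  2153: Mon (+1)  2154: Tue (+1)  2155: Wed (+1)  2156: Fri (+2)
  2157: Sat (+1)  2158: Sun (+1)  2159: Mon (+1)  2160: Wed (+2)  … (29 more years) …
  2190: Fri (+1)  2191: Sat (+1)  2192: Mon (+2)  2193: Tue (+1)  2194: Wed (+1)
  2195: Thu (+1) ✓  2196: Sat (+2)  2197: Sun (+1)  2198: Mon (+1)  2199: Tue (+1)
  2200: Wed (+1)  2201: Thu (+1) ✓  2202: Fri (+1)  2203: Sat (+1)
Thursday years: 2150, 2161, 2167, 2172, 2178, 2189, 2195, 2201 — 8 in total.

8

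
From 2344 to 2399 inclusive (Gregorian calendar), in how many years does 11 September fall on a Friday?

Track 11 September's weekday year by year (advancing +1, or +2 across a Feb 29):
  2344: Mon  2345: Tue (+1)  2346: Wed (+1)  2347: Thu (+1)  2348: Sat (+2)
  2349: Sun (+1)  2350: Mon (+1)  2351: Tue (+1)  2352: Thu (+2)  2353: Fri (+1) ✓
  2354: Sat (+1)  2355: Sun (+1)  2356: Tue (+2)  2357: Wed (+1)  … (28 more years) …
  2386: Thu (+1)  2387: Fri (+1) ✓  2388: Sun (+2)  2389: Mon (+1)  2390: Tue (+1)
  2391: Wed (+1)  2392: Fri (+2) ✓  2393: Sat (+1)  2394: Sun (+1)  2395: Mon (+1)
  2396: Wed (+2)  2397: Thu (+1)  2398: Fri (+1) ✓  2399: Sat (+1)
Friday years: 2353, 2359, 2364, 2370, 2381, 2387, 2392, 2398 — 8 in total.

8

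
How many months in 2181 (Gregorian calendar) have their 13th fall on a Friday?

2

Check the 13th of each month of 2181: Jan 13: Sat, Feb 13: Tue, Mar 13: Tue, Apr 13: Fri, May 13: Sun, Jun 13: Wed, Jul 13: Fri, Aug 13: Mon, Sep 13: Thu, Oct 13: Sat, Nov 13: Tue, Dec 13: Thu.
Friday occurs in April, July — 2 months.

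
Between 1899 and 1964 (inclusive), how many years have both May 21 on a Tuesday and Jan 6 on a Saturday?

2

Check each year's weekday for May 21 and Jan 6:
  1899: Sun/Fri  1900: Mon/Sat  1901: Tue/Sun  1902: Wed/Mon  1903: Thu/Tue  1904: Sat/Wed  1905: Sun/Fri  1906: Mon/Sat  1907: Tue/Sun  1908: Thu/Mon  1909: Fri/Wed  1910: Sat/Thu  1911: Sun/Fri  1912: Tue/Sat ✓  …(38 more)…  1951: Mon/Sat  1952: Wed/Sun  1953: Thu/Tue  1954: Fri/Wed  1955: Sat/Thu  1956: Mon/Fri  1957: Tue/Sun  1958: Wed/Mon  1959: Thu/Tue  1960: Sat/Wed  1961: Sun/Fri  1962: Mon/Sat  1963: Tue/Sun  1964: Thu/Mon
Both conditions hold in: 1912, 1940 — 2.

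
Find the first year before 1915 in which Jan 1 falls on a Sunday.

1911

Jan 1 advances by 2 weekdays after a leap year and by 1 after a common year.
1915: Jan 1 is Friday.
1914: Thursday
1913: Wednesday
1912: Monday (leap)
1911: Sunday
1911 begins on a Sunday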